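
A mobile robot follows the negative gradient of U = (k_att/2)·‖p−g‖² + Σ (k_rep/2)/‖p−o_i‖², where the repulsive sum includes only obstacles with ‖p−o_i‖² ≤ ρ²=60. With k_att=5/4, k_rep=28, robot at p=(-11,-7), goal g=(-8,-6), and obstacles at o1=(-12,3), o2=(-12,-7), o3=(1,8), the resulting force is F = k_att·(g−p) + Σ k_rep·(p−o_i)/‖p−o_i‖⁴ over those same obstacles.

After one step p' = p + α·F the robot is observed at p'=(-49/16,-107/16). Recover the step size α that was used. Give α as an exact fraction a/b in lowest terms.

α = 1/4

F_att = 5/4·(g−p) = 5/4·(3,1) = (3.7500,1.2500)
o1: d²=101 > ρ²=60 → inactive
o2: d²=1 ≤ ρ²=60; F_rep = 28·(1,0)/1² = (28.0000,0.0000)
o3: d²=369 > ρ²=60 → inactive
F = F_att + ΣF_rep = (31.7500,1.2500)
Δp = p'−p = (7.9375,0.3125); α = Δx/Fx = (127/16) / (127/4) = 1/4
check: Δy/Fy = (5/16) / (5/4) = 1/4 ✓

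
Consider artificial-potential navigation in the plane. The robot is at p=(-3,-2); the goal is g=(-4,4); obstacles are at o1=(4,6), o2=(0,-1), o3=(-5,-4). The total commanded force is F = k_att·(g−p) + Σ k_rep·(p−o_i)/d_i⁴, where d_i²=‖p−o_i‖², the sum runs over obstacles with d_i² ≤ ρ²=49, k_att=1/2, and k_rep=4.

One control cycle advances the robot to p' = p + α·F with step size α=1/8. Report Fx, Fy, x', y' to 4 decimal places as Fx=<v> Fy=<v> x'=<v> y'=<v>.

Fx=-0.4950 Fy=3.0850 x'=-3.0619 y'=-1.6144

F_att = 1/2·(g−p) = 1/2·(-1,6) = (-0.5000,3.0000)
o1: d²=113 > ρ²=49 → inactive
o2: d²=10 ≤ ρ²=49; F_rep = 4·(-3,-1)/10² = (-0.1200,-0.0400)
o3: d²=8 ≤ ρ²=49; F_rep = 4·(2,2)/8² = (0.1250,0.1250)
F = F_att + ΣF_rep = (-0.4950,3.0850)
p' = p + 1/8·F = (-3.0619,-1.6144)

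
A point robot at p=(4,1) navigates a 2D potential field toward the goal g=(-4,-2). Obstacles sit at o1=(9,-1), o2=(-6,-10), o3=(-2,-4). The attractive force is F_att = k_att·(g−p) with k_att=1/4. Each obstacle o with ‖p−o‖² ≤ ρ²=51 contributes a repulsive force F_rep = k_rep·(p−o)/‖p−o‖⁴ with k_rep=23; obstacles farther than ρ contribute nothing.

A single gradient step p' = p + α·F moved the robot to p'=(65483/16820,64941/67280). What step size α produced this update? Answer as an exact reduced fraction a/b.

F_att = 1/4·(g−p) = 1/4·(-8,-3) = (-2.0000,-0.7500)
o1: d²=29 ≤ ρ²=51; F_rep = 23·(-5,2)/29² = (-0.1367,0.0547)
o2: d²=221 > ρ²=51 → inactive
o3: d²=61 > ρ²=51 → inactive
F = F_att + ΣF_rep = (-2.1367,-0.6953)
Δp = p'−p = (-0.1068,-0.0348); α = Δx/Fx = (-1797/16820) / (-1797/841) = 1/20
check: Δy/Fy = (-2339/67280) / (-2339/3364) = 1/20 ✓

α = 1/20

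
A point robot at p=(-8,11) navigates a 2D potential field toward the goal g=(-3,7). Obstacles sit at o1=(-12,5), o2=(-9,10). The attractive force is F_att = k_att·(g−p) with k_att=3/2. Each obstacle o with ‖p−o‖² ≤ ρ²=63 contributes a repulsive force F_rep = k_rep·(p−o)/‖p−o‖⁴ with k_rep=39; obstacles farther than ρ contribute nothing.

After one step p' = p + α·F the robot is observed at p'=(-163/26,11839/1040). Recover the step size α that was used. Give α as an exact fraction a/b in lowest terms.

F_att = 3/2·(g−p) = 3/2·(5,-4) = (7.5000,-6.0000)
o1: d²=52 ≤ ρ²=63; F_rep = 39·(4,6)/52² = (0.0577,0.0865)
o2: d²=2 ≤ ρ²=63; F_rep = 39·(1,1)/2² = (9.7500,9.7500)
F = F_att + ΣF_rep = (17.3077,3.8365)
Δp = p'−p = (1.7308,0.3837); α = Δx/Fx = (45/26) / (225/13) = 1/10
check: Δy/Fy = (399/1040) / (399/104) = 1/10 ✓

α = 1/10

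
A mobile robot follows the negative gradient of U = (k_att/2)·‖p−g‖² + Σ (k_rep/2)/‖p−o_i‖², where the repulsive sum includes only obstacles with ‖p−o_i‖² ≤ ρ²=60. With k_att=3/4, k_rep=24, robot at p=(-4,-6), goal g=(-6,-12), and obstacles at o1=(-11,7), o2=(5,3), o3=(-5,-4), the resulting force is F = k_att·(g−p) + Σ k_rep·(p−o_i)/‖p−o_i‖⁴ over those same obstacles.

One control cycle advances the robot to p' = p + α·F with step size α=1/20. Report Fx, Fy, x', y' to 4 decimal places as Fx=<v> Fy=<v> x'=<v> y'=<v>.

Fx=-0.5400 Fy=-6.4200 x'=-4.0270 y'=-6.3210

F_att = 3/4·(g−p) = 3/4·(-2,-6) = (-1.5000,-4.5000)
o1: d²=218 > ρ²=60 → inactive
o2: d²=162 > ρ²=60 → inactive
o3: d²=5 ≤ ρ²=60; F_rep = 24·(1,-2)/5² = (0.9600,-1.9200)
F = F_att + ΣF_rep = (-0.5400,-6.4200)
p' = p + 1/20·F = (-4.0270,-6.3210)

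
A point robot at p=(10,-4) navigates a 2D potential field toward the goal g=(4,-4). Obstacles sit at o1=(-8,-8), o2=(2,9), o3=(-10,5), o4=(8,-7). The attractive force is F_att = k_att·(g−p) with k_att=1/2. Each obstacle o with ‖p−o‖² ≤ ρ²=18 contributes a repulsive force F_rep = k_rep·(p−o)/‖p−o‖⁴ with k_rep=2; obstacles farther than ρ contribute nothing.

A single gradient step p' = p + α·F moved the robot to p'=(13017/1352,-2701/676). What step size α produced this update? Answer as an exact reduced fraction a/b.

F_att = 1/2·(g−p) = 1/2·(-6,0) = (-3.0000,0.0000)
o1: d²=340 > ρ²=18 → inactive
o2: d²=233 > ρ²=18 → inactive
o3: d²=481 > ρ²=18 → inactive
o4: d²=13 ≤ ρ²=18; F_rep = 2·(2,3)/13² = (0.0237,0.0355)
F = F_att + ΣF_rep = (-2.9763,0.0355)
Δp = p'−p = (-0.3720,0.0044); α = Δx/Fx = (-503/1352) / (-503/169) = 1/8
check: Δy/Fy = (3/676) / (6/169) = 1/8 ✓

α = 1/8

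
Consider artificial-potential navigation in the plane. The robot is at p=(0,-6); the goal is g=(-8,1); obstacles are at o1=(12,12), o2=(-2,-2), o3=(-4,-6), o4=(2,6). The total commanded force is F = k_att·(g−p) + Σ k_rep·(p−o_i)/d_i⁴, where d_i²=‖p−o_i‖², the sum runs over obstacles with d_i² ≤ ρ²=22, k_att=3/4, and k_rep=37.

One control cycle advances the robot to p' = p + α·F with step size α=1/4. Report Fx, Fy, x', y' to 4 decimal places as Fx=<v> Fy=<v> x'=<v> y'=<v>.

F_att = 3/4·(g−p) = 3/4·(-8,7) = (-6.0000,5.2500)
o1: d²=468 > ρ²=22 → inactive
o2: d²=20 ≤ ρ²=22; F_rep = 37·(2,-4)/20² = (0.1850,-0.3700)
o3: d²=16 ≤ ρ²=22; F_rep = 37·(4,0)/16² = (0.5781,0.0000)
o4: d²=148 > ρ²=22 → inactive
F = F_att + ΣF_rep = (-5.2369,4.8800)
p' = p + 1/4·F = (-1.3092,-4.7800)

Fx=-5.2369 Fy=4.8800 x'=-1.3092 y'=-4.7800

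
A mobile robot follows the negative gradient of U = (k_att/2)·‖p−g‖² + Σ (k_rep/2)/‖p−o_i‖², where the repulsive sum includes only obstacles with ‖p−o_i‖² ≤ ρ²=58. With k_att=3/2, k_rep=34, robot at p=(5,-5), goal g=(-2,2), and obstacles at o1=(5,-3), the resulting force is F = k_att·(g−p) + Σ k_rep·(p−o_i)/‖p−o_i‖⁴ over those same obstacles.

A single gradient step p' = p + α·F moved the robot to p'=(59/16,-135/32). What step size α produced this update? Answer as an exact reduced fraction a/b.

F_att = 3/2·(g−p) = 3/2·(-7,7) = (-10.5000,10.5000)
o1: d²=4 ≤ ρ²=58; F_rep = 34·(0,-2)/4² = (0.0000,-4.2500)
F = F_att + ΣF_rep = (-10.5000,6.2500)
Δp = p'−p = (-1.3125,0.7812); α = Δx/Fx = (-21/16) / (-21/2) = 1/8
check: Δy/Fy = (25/32) / (25/4) = 1/8 ✓

α = 1/8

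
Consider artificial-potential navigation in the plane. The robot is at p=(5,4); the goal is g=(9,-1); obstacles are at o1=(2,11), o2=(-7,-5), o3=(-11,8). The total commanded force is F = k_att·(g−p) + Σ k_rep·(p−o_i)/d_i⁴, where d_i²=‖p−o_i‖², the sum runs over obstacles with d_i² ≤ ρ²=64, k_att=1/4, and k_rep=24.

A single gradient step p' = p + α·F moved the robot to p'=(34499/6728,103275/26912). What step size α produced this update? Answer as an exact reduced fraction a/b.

α = 1/8

F_att = 1/4·(g−p) = 1/4·(4,-5) = (1.0000,-1.2500)
o1: d²=58 ≤ ρ²=64; F_rep = 24·(3,-7)/58² = (0.0214,-0.0499)
o2: d²=225 > ρ²=64 → inactive
o3: d²=272 > ρ²=64 → inactive
F = F_att + ΣF_rep = (1.0214,-1.2999)
Δp = p'−p = (0.1277,-0.1625); α = Δx/Fx = (859/6728) / (859/841) = 1/8
check: Δy/Fy = (-4373/26912) / (-4373/3364) = 1/8 ✓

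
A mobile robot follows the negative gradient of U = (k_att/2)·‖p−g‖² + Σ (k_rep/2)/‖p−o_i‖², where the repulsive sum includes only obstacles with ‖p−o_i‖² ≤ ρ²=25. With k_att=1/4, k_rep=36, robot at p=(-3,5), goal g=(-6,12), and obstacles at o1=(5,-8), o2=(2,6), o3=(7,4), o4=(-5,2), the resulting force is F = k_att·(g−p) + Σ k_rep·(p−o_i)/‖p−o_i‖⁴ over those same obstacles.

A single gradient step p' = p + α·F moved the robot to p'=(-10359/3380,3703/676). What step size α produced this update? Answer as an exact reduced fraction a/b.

F_att = 1/4·(g−p) = 1/4·(-3,7) = (-0.7500,1.7500)
o1: d²=233 > ρ²=25 → inactive
o2: d²=26 > ρ²=25 → inactive
o3: d²=101 > ρ²=25 → inactive
o4: d²=13 ≤ ρ²=25; F_rep = 36·(2,3)/13² = (0.4260,0.6391)
F = F_att + ΣF_rep = (-0.3240,2.3891)
Δp = p'−p = (-0.0648,0.4778); α = Δx/Fx = (-219/3380) / (-219/676) = 1/5
check: Δy/Fy = (323/676) / (1615/676) = 1/5 ✓

α = 1/5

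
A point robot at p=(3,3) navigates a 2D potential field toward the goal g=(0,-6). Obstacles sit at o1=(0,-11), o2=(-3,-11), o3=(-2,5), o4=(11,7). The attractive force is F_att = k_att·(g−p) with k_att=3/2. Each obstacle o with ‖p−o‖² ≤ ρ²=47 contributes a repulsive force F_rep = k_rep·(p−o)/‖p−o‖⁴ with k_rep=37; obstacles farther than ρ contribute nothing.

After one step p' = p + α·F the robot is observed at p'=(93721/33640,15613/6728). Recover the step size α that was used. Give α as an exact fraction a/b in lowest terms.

F_att = 3/2·(g−p) = 3/2·(-3,-9) = (-4.5000,-13.5000)
o1: d²=205 > ρ²=47 → inactive
o2: d²=232 > ρ²=47 → inactive
o3: d²=29 ≤ ρ²=47; F_rep = 37·(5,-2)/29² = (0.2200,-0.0880)
o4: d²=80 > ρ²=47 → inactive
F = F_att + ΣF_rep = (-4.2800,-13.5880)
Δp = p'−p = (-0.2140,-0.6794); α = Δx/Fx = (-7199/33640) / (-7199/1682) = 1/20
check: Δy/Fy = (-4571/6728) / (-22855/1682) = 1/20 ✓

α = 1/20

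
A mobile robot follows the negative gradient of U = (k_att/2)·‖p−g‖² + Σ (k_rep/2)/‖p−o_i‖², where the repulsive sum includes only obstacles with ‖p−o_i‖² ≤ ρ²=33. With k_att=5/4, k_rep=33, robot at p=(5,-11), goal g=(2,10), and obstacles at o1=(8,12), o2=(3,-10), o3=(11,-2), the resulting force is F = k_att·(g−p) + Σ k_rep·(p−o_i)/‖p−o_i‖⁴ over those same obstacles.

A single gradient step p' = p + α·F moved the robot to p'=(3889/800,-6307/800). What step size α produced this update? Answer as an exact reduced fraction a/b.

F_att = 5/4·(g−p) = 5/4·(-3,21) = (-3.7500,26.2500)
o1: d²=538 > ρ²=33 → inactive
o2: d²=5 ≤ ρ²=33; F_rep = 33·(2,-1)/5² = (2.6400,-1.3200)
o3: d²=117 > ρ²=33 → inactive
F = F_att + ΣF_rep = (-1.1100,24.9300)
Δp = p'−p = (-0.1388,3.1162); α = Δx/Fx = (-111/800) / (-111/100) = 1/8
check: Δy/Fy = (2493/800) / (2493/100) = 1/8 ✓

α = 1/8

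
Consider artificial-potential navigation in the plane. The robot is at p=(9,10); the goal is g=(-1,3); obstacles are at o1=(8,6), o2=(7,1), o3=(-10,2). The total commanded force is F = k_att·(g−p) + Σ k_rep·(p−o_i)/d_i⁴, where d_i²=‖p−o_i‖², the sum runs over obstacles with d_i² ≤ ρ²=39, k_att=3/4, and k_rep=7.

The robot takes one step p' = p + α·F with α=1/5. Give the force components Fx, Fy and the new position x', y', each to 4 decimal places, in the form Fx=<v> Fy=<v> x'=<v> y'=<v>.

Fx=-7.4758 Fy=-5.1531 x'=7.5048 y'=8.9694

F_att = 3/4·(g−p) = 3/4·(-10,-7) = (-7.5000,-5.2500)
o1: d²=17 ≤ ρ²=39; F_rep = 7·(1,4)/17² = (0.0242,0.0969)
o2: d²=85 > ρ²=39 → inactive
o3: d²=425 > ρ²=39 → inactive
F = F_att + ΣF_rep = (-7.4758,-5.1531)
p' = p + 1/5·F = (7.5048,8.9694)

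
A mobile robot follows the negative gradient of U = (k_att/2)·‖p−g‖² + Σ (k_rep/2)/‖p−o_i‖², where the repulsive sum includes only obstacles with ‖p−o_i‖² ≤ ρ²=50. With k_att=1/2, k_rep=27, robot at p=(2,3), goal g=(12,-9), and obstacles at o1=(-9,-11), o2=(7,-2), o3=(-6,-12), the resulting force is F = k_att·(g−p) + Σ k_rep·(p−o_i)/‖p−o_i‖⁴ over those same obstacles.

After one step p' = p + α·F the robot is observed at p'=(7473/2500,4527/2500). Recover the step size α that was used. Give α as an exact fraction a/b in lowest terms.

α = 1/5

F_att = 1/2·(g−p) = 1/2·(10,-12) = (5.0000,-6.0000)
o1: d²=317 > ρ²=50 → inactive
o2: d²=50 ≤ ρ²=50; F_rep = 27·(-5,5)/50² = (-0.0540,0.0540)
o3: d²=289 > ρ²=50 → inactive
F = F_att + ΣF_rep = (4.9460,-5.9460)
Δp = p'−p = (0.9892,-1.1892); α = Δx/Fx = (2473/2500) / (2473/500) = 1/5
check: Δy/Fy = (-2973/2500) / (-2973/500) = 1/5 ✓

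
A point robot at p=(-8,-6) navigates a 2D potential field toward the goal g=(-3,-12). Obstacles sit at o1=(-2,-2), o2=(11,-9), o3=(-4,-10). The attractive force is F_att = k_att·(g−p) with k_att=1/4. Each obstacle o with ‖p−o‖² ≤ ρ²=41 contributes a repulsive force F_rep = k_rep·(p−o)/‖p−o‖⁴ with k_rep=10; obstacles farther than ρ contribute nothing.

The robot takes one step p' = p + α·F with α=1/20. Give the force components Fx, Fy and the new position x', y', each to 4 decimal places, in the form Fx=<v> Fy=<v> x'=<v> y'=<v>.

F_att = 1/4·(g−p) = 1/4·(5,-6) = (1.2500,-1.5000)
o1: d²=52 > ρ²=41 → inactive
o2: d²=370 > ρ²=41 → inactive
o3: d²=32 ≤ ρ²=41; F_rep = 10·(-4,4)/32² = (-0.0391,0.0391)
F = F_att + ΣF_rep = (1.2109,-1.4609)
p' = p + 1/20·F = (-7.9395,-6.0730)

Fx=1.2109 Fy=-1.4609 x'=-7.9395 y'=-6.0730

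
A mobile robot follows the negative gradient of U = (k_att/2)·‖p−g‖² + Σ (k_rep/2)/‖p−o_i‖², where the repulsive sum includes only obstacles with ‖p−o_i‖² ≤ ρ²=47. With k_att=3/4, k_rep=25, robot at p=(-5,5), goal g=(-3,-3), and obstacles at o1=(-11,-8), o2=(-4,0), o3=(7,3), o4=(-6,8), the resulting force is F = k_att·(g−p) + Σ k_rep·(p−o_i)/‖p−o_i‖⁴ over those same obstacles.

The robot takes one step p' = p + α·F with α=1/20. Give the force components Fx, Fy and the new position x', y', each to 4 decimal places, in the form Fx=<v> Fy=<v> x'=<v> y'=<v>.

F_att = 3/4·(g−p) = 3/4·(2,-8) = (1.5000,-6.0000)
o1: d²=205 > ρ²=47 → inactive
o2: d²=26 ≤ ρ²=47; F_rep = 25·(-1,5)/26² = (-0.0370,0.1849)
o3: d²=148 > ρ²=47 → inactive
o4: d²=10 ≤ ρ²=47; F_rep = 25·(1,-3)/10² = (0.2500,-0.7500)
F = F_att + ΣF_rep = (1.7130,-6.5651)
p' = p + 1/20·F = (-4.9143,4.6717)

Fx=1.7130 Fy=-6.5651 x'=-4.9143 y'=4.6717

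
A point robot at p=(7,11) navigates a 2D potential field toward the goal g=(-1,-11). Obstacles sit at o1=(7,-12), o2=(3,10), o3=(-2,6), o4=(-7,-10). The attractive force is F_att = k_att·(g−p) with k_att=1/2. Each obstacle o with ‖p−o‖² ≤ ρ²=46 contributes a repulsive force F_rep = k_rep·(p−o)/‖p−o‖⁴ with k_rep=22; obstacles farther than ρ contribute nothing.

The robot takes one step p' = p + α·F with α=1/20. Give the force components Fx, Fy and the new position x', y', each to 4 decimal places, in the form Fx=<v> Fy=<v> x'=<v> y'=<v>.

Fx=-3.6955 Fy=-10.9239 x'=6.8152 y'=10.4538

F_att = 1/2·(g−p) = 1/2·(-8,-22) = (-4.0000,-11.0000)
o1: d²=529 > ρ²=46 → inactive
o2: d²=17 ≤ ρ²=46; F_rep = 22·(4,1)/17² = (0.3045,0.0761)
o3: d²=106 > ρ²=46 → inactive
o4: d²=637 > ρ²=46 → inactive
F = F_att + ΣF_rep = (-3.6955,-10.9239)
p' = p + 1/20·F = (6.8152,10.4538)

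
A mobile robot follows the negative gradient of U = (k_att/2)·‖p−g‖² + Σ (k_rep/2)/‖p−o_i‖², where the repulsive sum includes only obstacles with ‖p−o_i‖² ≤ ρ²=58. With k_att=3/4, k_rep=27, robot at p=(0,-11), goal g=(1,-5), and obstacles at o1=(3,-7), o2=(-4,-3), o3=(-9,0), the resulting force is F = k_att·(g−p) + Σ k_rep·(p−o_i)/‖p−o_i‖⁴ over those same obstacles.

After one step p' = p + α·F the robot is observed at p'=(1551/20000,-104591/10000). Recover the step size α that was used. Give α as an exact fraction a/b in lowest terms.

α = 1/8

F_att = 3/4·(g−p) = 3/4·(1,6) = (0.7500,4.5000)
o1: d²=25 ≤ ρ²=58; F_rep = 27·(-3,-4)/25² = (-0.1296,-0.1728)
o2: d²=80 > ρ²=58 → inactive
o3: d²=202 > ρ²=58 → inactive
F = F_att + ΣF_rep = (0.6204,4.3272)
Δp = p'−p = (0.0775,0.5409); α = Δx/Fx = (1551/20000) / (1551/2500) = 1/8
check: Δy/Fy = (5409/10000) / (5409/1250) = 1/8 ✓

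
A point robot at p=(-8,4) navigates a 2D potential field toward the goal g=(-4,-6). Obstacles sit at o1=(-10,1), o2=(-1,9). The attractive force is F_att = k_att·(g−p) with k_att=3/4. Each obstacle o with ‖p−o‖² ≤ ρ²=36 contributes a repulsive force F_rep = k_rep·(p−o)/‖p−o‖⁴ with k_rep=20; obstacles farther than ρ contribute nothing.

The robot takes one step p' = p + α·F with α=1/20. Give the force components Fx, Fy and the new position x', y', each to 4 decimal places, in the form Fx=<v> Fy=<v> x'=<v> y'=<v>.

Fx=3.2367 Fy=-7.1450 x'=-7.8382 y'=3.6428

F_att = 3/4·(g−p) = 3/4·(4,-10) = (3.0000,-7.5000)
o1: d²=13 ≤ ρ²=36; F_rep = 20·(2,3)/13² = (0.2367,0.3550)
o2: d²=74 > ρ²=36 → inactive
F = F_att + ΣF_rep = (3.2367,-7.1450)
p' = p + 1/20·F = (-7.8382,3.6428)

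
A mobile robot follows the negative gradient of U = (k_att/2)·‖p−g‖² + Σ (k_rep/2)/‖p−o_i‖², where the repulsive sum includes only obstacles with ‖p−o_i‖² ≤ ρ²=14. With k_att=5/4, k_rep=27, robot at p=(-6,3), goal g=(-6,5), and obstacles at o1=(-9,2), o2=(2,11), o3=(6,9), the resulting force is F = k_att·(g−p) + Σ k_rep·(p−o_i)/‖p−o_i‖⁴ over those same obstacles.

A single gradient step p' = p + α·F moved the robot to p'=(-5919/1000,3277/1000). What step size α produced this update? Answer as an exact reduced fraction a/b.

α = 1/10

F_att = 5/4·(g−p) = 5/4·(0,2) = (0.0000,2.5000)
o1: d²=10 ≤ ρ²=14; F_rep = 27·(3,1)/10² = (0.8100,0.2700)
o2: d²=128 > ρ²=14 → inactive
o3: d²=180 > ρ²=14 → inactive
F = F_att + ΣF_rep = (0.8100,2.7700)
Δp = p'−p = (0.0810,0.2770); α = Δx/Fx = (81/1000) / (81/100) = 1/10
check: Δy/Fy = (277/1000) / (277/100) = 1/10 ✓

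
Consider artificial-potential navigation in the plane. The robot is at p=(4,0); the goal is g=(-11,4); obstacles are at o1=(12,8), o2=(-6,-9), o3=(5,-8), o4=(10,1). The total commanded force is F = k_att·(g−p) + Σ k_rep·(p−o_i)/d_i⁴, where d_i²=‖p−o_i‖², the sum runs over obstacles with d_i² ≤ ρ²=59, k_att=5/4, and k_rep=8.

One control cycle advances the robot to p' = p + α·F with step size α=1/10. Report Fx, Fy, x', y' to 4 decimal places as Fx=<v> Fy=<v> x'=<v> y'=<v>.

Fx=-18.7851 Fy=4.9942 x'=2.1215 y'=0.4994

F_att = 5/4·(g−p) = 5/4·(-15,4) = (-18.7500,5.0000)
o1: d²=128 > ρ²=59 → inactive
o2: d²=181 > ρ²=59 → inactive
o3: d²=65 > ρ²=59 → inactive
o4: d²=37 ≤ ρ²=59; F_rep = 8·(-6,-1)/37² = (-0.0351,-0.0058)
F = F_att + ΣF_rep = (-18.7851,4.9942)
p' = p + 1/10·F = (2.1215,0.4994)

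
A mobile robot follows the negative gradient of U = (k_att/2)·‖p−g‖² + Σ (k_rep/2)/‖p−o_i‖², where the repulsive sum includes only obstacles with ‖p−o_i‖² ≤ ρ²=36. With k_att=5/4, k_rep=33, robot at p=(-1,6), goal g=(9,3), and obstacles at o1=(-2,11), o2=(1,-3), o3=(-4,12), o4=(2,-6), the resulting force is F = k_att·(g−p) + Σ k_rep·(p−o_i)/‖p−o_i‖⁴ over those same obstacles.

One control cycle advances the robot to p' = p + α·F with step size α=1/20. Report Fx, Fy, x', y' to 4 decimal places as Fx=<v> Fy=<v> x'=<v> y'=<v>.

F_att = 5/4·(g−p) = 5/4·(10,-3) = (12.5000,-3.7500)
o1: d²=26 ≤ ρ²=36; F_rep = 33·(1,-5)/26² = (0.0488,-0.2441)
o2: d²=85 > ρ²=36 → inactive
o3: d²=45 > ρ²=36 → inactive
o4: d²=153 > ρ²=36 → inactive
F = F_att + ΣF_rep = (12.5488,-3.9941)
p' = p + 1/20·F = (-0.3726,5.8003)

Fx=12.5488 Fy=-3.9941 x'=-0.3726 y'=5.8003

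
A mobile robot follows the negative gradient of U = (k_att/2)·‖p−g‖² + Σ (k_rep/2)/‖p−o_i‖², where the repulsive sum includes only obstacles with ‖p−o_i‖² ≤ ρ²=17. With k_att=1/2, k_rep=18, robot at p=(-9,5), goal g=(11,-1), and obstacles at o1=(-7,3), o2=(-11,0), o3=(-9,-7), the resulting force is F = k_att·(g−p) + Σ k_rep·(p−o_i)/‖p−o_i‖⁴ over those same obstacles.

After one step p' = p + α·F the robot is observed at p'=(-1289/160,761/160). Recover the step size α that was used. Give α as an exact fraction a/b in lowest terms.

α = 1/10

F_att = 1/2·(g−p) = 1/2·(20,-6) = (10.0000,-3.0000)
o1: d²=8 ≤ ρ²=17; F_rep = 18·(-2,2)/8² = (-0.5625,0.5625)
o2: d²=29 > ρ²=17 → inactive
o3: d²=144 > ρ²=17 → inactive
F = F_att + ΣF_rep = (9.4375,-2.4375)
Δp = p'−p = (0.9437,-0.2437); α = Δx/Fx = (151/160) / (151/16) = 1/10
check: Δy/Fy = (-39/160) / (-39/16) = 1/10 ✓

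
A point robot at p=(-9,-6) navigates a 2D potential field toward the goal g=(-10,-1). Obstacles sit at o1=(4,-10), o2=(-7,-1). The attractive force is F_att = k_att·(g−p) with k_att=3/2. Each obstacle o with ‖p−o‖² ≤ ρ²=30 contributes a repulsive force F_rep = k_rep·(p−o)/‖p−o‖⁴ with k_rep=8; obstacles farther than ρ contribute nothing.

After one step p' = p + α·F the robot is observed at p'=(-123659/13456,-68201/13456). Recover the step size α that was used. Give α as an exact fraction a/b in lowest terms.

F_att = 3/2·(g−p) = 3/2·(-1,5) = (-1.5000,7.5000)
o1: d²=185 > ρ²=30 → inactive
o2: d²=29 ≤ ρ²=30; F_rep = 8·(-2,-5)/29² = (-0.0190,-0.0476)
F = F_att + ΣF_rep = (-1.5190,7.4524)
Δp = p'−p = (-0.1899,0.9316); α = Δx/Fx = (-2555/13456) / (-2555/1682) = 1/8
check: Δy/Fy = (12535/13456) / (12535/1682) = 1/8 ✓

α = 1/8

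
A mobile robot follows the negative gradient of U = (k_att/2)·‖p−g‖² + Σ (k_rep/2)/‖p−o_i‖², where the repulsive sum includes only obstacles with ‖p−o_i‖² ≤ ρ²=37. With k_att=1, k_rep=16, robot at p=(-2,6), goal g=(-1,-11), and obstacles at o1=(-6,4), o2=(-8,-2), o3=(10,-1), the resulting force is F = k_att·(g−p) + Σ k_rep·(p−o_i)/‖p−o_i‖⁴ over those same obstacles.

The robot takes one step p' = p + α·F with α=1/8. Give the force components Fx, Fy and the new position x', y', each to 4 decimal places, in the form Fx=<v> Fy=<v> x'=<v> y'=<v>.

F_att = 1·(g−p) = 1·(1,-17) = (1.0000,-17.0000)
o1: d²=20 ≤ ρ²=37; F_rep = 16·(4,2)/20² = (0.1600,0.0800)
o2: d²=100 > ρ²=37 → inactive
o3: d²=193 > ρ²=37 → inactive
F = F_att + ΣF_rep = (1.1600,-16.9200)
p' = p + 1/8·F = (-1.8550,3.8850)

Fx=1.1600 Fy=-16.9200 x'=-1.8550 y'=3.8850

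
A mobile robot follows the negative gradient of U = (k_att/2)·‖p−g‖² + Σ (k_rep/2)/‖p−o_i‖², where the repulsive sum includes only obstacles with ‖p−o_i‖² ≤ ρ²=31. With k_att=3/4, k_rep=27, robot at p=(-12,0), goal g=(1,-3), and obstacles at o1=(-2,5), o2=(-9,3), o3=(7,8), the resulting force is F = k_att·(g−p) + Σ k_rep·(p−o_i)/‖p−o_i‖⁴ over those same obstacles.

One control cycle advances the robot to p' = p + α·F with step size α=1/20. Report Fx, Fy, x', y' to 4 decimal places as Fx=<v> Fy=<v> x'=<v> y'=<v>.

F_att = 3/4·(g−p) = 3/4·(13,-3) = (9.7500,-2.2500)
o1: d²=125 > ρ²=31 → inactive
o2: d²=18 ≤ ρ²=31; F_rep = 27·(-3,-3)/18² = (-0.2500,-0.2500)
o3: d²=425 > ρ²=31 → inactive
F = F_att + ΣF_rep = (9.5000,-2.5000)
p' = p + 1/20·F = (-11.5250,-0.1250)

Fx=9.5000 Fy=-2.5000 x'=-11.5250 y'=-0.1250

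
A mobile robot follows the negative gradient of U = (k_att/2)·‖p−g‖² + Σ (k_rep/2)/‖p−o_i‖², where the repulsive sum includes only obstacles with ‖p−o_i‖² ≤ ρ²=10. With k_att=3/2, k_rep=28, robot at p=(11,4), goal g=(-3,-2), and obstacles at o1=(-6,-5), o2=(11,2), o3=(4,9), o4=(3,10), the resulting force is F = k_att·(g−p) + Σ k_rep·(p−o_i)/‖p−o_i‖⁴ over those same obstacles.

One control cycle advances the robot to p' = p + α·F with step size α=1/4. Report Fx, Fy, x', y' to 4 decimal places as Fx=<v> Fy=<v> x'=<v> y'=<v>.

Fx=-21.0000 Fy=-5.5000 x'=5.7500 y'=2.6250

F_att = 3/2·(g−p) = 3/2·(-14,-6) = (-21.0000,-9.0000)
o1: d²=370 > ρ²=10 → inactive
o2: d²=4 ≤ ρ²=10; F_rep = 28·(0,2)/4² = (0.0000,3.5000)
o3: d²=74 > ρ²=10 → inactive
o4: d²=100 > ρ²=10 → inactive
F = F_att + ΣF_rep = (-21.0000,-5.5000)
p' = p + 1/4·F = (5.7500,2.6250)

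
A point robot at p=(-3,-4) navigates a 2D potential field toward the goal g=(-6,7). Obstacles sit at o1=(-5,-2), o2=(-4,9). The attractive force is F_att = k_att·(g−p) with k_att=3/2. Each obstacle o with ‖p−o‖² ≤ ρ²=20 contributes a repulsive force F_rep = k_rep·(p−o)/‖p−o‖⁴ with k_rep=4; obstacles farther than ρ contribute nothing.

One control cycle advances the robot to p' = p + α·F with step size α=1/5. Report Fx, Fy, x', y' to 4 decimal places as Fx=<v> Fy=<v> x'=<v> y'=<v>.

Fx=-4.3750 Fy=16.3750 x'=-3.8750 y'=-0.7250

F_att = 3/2·(g−p) = 3/2·(-3,11) = (-4.5000,16.5000)
o1: d²=8 ≤ ρ²=20; F_rep = 4·(2,-2)/8² = (0.1250,-0.1250)
o2: d²=170 > ρ²=20 → inactive
F = F_att + ΣF_rep = (-4.3750,16.3750)
p' = p + 1/5·F = (-3.8750,-0.7250)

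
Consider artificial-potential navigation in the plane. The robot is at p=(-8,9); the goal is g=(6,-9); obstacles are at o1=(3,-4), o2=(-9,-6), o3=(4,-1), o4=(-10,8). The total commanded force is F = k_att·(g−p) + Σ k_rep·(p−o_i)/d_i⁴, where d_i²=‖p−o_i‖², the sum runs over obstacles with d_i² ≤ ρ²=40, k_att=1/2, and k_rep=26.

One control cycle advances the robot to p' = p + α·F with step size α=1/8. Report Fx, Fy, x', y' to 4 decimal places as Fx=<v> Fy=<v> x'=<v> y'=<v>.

Fx=9.0800 Fy=-7.9600 x'=-6.8650 y'=8.0050

F_att = 1/2·(g−p) = 1/2·(14,-18) = (7.0000,-9.0000)
o1: d²=290 > ρ²=40 → inactive
o2: d²=226 > ρ²=40 → inactive
o3: d²=244 > ρ²=40 → inactive
o4: d²=5 ≤ ρ²=40; F_rep = 26·(2,1)/5² = (2.0800,1.0400)
F = F_att + ΣF_rep = (9.0800,-7.9600)
p' = p + 1/8·F = (-6.8650,8.0050)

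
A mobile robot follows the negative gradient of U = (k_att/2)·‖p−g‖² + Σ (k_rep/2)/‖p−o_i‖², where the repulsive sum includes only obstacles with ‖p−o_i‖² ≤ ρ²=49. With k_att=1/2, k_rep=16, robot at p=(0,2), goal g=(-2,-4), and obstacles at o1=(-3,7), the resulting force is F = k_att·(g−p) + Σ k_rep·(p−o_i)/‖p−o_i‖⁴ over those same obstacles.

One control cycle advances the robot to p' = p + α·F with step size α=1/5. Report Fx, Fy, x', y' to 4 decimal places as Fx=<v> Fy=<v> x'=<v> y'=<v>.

F_att = 1/2·(g−p) = 1/2·(-2,-6) = (-1.0000,-3.0000)
o1: d²=34 ≤ ρ²=49; F_rep = 16·(3,-5)/34² = (0.0415,-0.0692)
F = F_att + ΣF_rep = (-0.9585,-3.0692)
p' = p + 1/5·F = (-0.1917,1.3862)

Fx=-0.9585 Fy=-3.0692 x'=-0.1917 y'=1.3862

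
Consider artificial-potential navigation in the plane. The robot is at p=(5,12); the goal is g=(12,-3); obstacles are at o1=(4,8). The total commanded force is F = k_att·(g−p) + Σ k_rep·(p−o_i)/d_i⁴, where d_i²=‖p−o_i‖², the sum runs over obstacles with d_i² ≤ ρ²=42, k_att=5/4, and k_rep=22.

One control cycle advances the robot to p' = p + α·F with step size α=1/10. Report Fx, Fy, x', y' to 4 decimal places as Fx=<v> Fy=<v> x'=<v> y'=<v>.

Fx=8.8261 Fy=-18.4455 x'=5.8826 y'=10.1554

F_att = 5/4·(g−p) = 5/4·(7,-15) = (8.7500,-18.7500)
o1: d²=17 ≤ ρ²=42; F_rep = 22·(1,4)/17² = (0.0761,0.3045)
F = F_att + ΣF_rep = (8.8261,-18.4455)
p' = p + 1/10·F = (5.8826,10.1554)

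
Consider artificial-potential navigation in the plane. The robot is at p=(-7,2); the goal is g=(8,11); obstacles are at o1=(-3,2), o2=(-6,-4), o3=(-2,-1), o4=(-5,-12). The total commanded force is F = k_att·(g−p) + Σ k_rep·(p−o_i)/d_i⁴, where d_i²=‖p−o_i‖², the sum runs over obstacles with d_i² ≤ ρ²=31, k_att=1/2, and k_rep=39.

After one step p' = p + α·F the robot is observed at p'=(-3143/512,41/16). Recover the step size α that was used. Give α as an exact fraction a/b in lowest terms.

F_att = 1/2·(g−p) = 1/2·(15,9) = (7.5000,4.5000)
o1: d²=16 ≤ ρ²=31; F_rep = 39·(-4,0)/16² = (-0.6094,0.0000)
o2: d²=37 > ρ²=31 → inactive
o3: d²=34 > ρ²=31 → inactive
o4: d²=200 > ρ²=31 → inactive
F = F_att + ΣF_rep = (6.8906,4.5000)
Δp = p'−p = (0.8613,0.5625); α = Δx/Fx = (441/512) / (441/64) = 1/8
check: Δy/Fy = (9/16) / (9/2) = 1/8 ✓

α = 1/8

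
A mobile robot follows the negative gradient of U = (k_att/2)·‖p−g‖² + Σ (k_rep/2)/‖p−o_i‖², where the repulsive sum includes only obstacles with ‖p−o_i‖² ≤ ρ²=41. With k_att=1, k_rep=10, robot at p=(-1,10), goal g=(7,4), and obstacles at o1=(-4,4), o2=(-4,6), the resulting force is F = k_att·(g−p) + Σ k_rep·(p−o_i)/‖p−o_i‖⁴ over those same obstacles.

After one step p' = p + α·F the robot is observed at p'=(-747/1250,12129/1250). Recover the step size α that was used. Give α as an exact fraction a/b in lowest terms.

F_att = 1·(g−p) = 1·(8,-6) = (8.0000,-6.0000)
o1: d²=45 > ρ²=41 → inactive
o2: d²=25 ≤ ρ²=41; F_rep = 10·(3,4)/25² = (0.0480,0.0640)
F = F_att + ΣF_rep = (8.0480,-5.9360)
Δp = p'−p = (0.4024,-0.2968); α = Δx/Fx = (503/1250) / (1006/125) = 1/20
check: Δy/Fy = (-371/1250) / (-742/125) = 1/20 ✓

α = 1/20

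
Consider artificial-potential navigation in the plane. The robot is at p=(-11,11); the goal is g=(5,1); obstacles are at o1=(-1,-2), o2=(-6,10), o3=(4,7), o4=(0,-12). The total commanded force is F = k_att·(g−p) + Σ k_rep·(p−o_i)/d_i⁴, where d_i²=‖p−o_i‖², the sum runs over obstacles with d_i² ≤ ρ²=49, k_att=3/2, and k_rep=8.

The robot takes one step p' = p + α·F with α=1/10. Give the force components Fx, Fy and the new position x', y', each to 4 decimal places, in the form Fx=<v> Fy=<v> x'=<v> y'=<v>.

F_att = 3/2·(g−p) = 3/2·(16,-10) = (24.0000,-15.0000)
o1: d²=269 > ρ²=49 → inactive
o2: d²=26 ≤ ρ²=49; F_rep = 8·(-5,1)/26² = (-0.0592,0.0118)
o3: d²=241 > ρ²=49 → inactive
o4: d²=650 > ρ²=49 → inactive
F = F_att + ΣF_rep = (23.9408,-14.9882)
p' = p + 1/10·F = (-8.6059,9.5012)

Fx=23.9408 Fy=-14.9882 x'=-8.6059 y'=9.5012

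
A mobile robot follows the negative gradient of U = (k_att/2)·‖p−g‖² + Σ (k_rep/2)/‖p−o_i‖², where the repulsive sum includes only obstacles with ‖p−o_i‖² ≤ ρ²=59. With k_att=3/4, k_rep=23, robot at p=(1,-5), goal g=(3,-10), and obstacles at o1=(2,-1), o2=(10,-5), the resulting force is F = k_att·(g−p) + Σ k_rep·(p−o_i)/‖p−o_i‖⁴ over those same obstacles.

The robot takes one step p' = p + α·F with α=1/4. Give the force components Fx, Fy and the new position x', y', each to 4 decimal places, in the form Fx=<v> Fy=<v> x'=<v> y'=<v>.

F_att = 3/4·(g−p) = 3/4·(2,-5) = (1.5000,-3.7500)
o1: d²=17 ≤ ρ²=59; F_rep = 23·(-1,-4)/17² = (-0.0796,-0.3183)
o2: d²=81 > ρ²=59 → inactive
F = F_att + ΣF_rep = (1.4204,-4.0683)
p' = p + 1/4·F = (1.3551,-6.0171)

Fx=1.4204 Fy=-4.0683 x'=1.3551 y'=-6.0171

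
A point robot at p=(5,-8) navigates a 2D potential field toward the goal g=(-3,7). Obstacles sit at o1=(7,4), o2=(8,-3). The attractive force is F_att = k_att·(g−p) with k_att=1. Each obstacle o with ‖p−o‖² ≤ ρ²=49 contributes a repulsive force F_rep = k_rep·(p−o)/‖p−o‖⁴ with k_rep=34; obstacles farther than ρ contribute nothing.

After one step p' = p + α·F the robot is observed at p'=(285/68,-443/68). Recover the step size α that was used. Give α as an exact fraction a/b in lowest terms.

α = 1/10

F_att = 1·(g−p) = 1·(-8,15) = (-8.0000,15.0000)
o1: d²=148 > ρ²=49 → inactive
o2: d²=34 ≤ ρ²=49; F_rep = 34·(-3,-5)/34² = (-0.0882,-0.1471)
F = F_att + ΣF_rep = (-8.0882,14.8529)
Δp = p'−p = (-0.8088,1.4853); α = Δx/Fx = (-55/68) / (-275/34) = 1/10
check: Δy/Fy = (101/68) / (505/34) = 1/10 ✓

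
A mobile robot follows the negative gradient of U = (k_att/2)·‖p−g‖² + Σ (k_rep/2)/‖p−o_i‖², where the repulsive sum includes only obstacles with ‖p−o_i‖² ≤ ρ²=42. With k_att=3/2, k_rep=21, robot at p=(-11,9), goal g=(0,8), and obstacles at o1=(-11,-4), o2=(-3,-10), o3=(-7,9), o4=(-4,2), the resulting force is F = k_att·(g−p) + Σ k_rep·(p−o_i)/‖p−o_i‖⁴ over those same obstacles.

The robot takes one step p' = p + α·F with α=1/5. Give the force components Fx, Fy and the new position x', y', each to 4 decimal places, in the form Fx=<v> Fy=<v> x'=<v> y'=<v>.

F_att = 3/2·(g−p) = 3/2·(11,-1) = (16.5000,-1.5000)
o1: d²=169 > ρ²=42 → inactive
o2: d²=425 > ρ²=42 → inactive
o3: d²=16 ≤ ρ²=42; F_rep = 21·(-4,0)/16² = (-0.3281,0.0000)
o4: d²=98 > ρ²=42 → inactive
F = F_att + ΣF_rep = (16.1719,-1.5000)
p' = p + 1/5·F = (-7.7656,8.7000)

Fx=16.1719 Fy=-1.5000 x'=-7.7656 y'=8.7000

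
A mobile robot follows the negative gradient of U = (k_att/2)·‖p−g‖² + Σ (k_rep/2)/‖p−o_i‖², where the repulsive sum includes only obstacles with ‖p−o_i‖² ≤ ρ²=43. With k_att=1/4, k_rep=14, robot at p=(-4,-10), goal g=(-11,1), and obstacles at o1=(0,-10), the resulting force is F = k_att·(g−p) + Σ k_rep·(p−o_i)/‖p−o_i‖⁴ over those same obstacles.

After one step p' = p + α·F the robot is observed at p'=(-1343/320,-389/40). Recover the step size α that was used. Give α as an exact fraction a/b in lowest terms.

α = 1/10

F_att = 1/4·(g−p) = 1/4·(-7,11) = (-1.7500,2.7500)
o1: d²=16 ≤ ρ²=43; F_rep = 14·(-4,0)/16² = (-0.2188,0.0000)
F = F_att + ΣF_rep = (-1.9688,2.7500)
Δp = p'−p = (-0.1969,0.2750); α = Δx/Fx = (-63/320) / (-63/32) = 1/10
check: Δy/Fy = (11/40) / (11/4) = 1/10 ✓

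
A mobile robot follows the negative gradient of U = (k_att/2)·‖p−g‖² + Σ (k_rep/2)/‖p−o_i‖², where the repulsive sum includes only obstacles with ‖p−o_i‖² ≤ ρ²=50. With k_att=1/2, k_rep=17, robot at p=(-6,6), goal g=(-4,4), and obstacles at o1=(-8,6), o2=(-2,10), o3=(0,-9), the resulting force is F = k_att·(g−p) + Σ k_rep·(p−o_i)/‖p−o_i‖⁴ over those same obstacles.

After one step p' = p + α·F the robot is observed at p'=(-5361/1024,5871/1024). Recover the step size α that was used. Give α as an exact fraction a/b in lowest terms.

α = 1/4

F_att = 1/2·(g−p) = 1/2·(2,-2) = (1.0000,-1.0000)
o1: d²=4 ≤ ρ²=50; F_rep = 17·(2,0)/4² = (2.1250,0.0000)
o2: d²=32 ≤ ρ²=50; F_rep = 17·(-4,-4)/32² = (-0.0664,-0.0664)
o3: d²=261 > ρ²=50 → inactive
F = F_att + ΣF_rep = (3.0586,-1.0664)
Δp = p'−p = (0.7646,-0.2666); α = Δx/Fx = (783/1024) / (783/256) = 1/4
check: Δy/Fy = (-273/1024) / (-273/256) = 1/4 ✓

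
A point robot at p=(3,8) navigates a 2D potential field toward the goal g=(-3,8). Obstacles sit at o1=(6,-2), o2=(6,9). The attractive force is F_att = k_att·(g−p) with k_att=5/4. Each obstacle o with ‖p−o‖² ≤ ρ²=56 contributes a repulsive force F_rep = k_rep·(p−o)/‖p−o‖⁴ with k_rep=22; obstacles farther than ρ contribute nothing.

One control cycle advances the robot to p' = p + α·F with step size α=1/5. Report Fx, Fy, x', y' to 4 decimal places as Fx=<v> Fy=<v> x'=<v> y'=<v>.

Fx=-8.1600 Fy=-0.2200 x'=1.3680 y'=7.9560

F_att = 5/4·(g−p) = 5/4·(-6,0) = (-7.5000,0.0000)
o1: d²=109 > ρ²=56 → inactive
o2: d²=10 ≤ ρ²=56; F_rep = 22·(-3,-1)/10² = (-0.6600,-0.2200)
F = F_att + ΣF_rep = (-8.1600,-0.2200)
p' = p + 1/5·F = (1.3680,7.9560)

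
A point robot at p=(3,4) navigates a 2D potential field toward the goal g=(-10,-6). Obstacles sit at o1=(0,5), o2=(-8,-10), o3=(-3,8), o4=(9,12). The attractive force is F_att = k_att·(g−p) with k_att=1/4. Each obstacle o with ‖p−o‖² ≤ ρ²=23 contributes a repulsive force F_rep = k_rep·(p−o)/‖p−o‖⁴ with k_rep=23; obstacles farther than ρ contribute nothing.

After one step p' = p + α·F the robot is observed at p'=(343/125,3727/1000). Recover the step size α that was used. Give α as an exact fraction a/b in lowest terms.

F_att = 1/4·(g−p) = 1/4·(-13,-10) = (-3.2500,-2.5000)
o1: d²=10 ≤ ρ²=23; F_rep = 23·(3,-1)/10² = (0.6900,-0.2300)
o2: d²=317 > ρ²=23 → inactive
o3: d²=52 > ρ²=23 → inactive
o4: d²=100 > ρ²=23 → inactive
F = F_att + ΣF_rep = (-2.5600,-2.7300)
Δp = p'−p = (-0.2560,-0.2730); α = Δx/Fx = (-32/125) / (-64/25) = 1/10
check: Δy/Fy = (-273/1000) / (-273/100) = 1/10 ✓

α = 1/10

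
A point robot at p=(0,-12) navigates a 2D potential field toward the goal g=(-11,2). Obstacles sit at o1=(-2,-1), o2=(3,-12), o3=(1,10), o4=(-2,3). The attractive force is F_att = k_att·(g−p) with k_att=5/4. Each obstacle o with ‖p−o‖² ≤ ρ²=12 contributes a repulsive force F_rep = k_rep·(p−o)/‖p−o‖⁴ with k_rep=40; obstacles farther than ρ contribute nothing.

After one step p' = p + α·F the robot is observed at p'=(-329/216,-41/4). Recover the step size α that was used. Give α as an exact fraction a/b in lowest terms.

F_att = 5/4·(g−p) = 5/4·(-11,14) = (-13.7500,17.5000)
o1: d²=125 > ρ²=12 → inactive
o2: d²=9 ≤ ρ²=12; F_rep = 40·(-3,0)/9² = (-1.4815,0.0000)
o3: d²=485 > ρ²=12 → inactive
o4: d²=229 > ρ²=12 → inactive
F = F_att + ΣF_rep = (-15.2315,17.5000)
Δp = p'−p = (-1.5231,1.7500); α = Δx/Fx = (-329/216) / (-1645/108) = 1/10
check: Δy/Fy = (7/4) / (35/2) = 1/10 ✓

α = 1/10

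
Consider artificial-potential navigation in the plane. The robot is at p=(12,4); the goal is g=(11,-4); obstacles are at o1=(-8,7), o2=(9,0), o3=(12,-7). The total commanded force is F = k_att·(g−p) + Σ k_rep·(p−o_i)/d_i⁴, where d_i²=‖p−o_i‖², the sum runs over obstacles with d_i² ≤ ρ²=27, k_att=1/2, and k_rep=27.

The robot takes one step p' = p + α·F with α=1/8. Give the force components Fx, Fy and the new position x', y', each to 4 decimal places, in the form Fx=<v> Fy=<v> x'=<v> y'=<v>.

Fx=-0.3704 Fy=-3.8272 x'=11.9537 y'=3.5216

F_att = 1/2·(g−p) = 1/2·(-1,-8) = (-0.5000,-4.0000)
o1: d²=409 > ρ²=27 → inactive
o2: d²=25 ≤ ρ²=27; F_rep = 27·(3,4)/25² = (0.1296,0.1728)
o3: d²=121 > ρ²=27 → inactive
F = F_att + ΣF_rep = (-0.3704,-3.8272)
p' = p + 1/8·F = (11.9537,3.5216)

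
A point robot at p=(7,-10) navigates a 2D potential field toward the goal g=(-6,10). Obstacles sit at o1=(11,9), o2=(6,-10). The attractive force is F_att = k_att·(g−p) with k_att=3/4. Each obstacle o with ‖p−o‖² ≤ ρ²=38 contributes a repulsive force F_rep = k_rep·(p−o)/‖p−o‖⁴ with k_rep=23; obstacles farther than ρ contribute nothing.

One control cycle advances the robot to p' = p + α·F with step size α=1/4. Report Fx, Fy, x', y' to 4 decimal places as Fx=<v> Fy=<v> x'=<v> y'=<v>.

F_att = 3/4·(g−p) = 3/4·(-13,20) = (-9.7500,15.0000)
o1: d²=377 > ρ²=38 → inactive
o2: d²=1 ≤ ρ²=38; F_rep = 23·(1,0)/1² = (23.0000,0.0000)
F = F_att + ΣF_rep = (13.2500,15.0000)
p' = p + 1/4·F = (10.3125,-6.2500)

Fx=13.2500 Fy=15.0000 x'=10.3125 y'=-6.2500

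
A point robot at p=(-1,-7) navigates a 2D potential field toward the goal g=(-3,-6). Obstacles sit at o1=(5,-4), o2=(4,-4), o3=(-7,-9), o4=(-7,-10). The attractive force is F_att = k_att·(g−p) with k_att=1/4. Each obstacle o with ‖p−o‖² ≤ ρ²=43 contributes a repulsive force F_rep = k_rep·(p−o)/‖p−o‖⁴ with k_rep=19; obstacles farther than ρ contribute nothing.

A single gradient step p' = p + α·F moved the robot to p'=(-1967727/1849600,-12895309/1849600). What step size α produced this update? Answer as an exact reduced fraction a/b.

F_att = 1/4·(g−p) = 1/4·(-2,1) = (-0.5000,0.2500)
o1: d²=45 > ρ²=43 → inactive
o2: d²=34 ≤ ρ²=43; F_rep = 19·(-5,-3)/34² = (-0.0822,-0.0493)
o3: d²=40 ≤ ρ²=43; F_rep = 19·(6,2)/40² = (0.0712,0.0238)
o4: d²=45 > ρ²=43 → inactive
F = F_att + ΣF_rep = (-0.5109,0.2244)
Δp = p'−p = (-0.0639,0.0281); α = Δx/Fx = (-118127/1849600) / (-118127/231200) = 1/8
check: Δy/Fy = (51891/1849600) / (51891/231200) = 1/8 ✓

α = 1/8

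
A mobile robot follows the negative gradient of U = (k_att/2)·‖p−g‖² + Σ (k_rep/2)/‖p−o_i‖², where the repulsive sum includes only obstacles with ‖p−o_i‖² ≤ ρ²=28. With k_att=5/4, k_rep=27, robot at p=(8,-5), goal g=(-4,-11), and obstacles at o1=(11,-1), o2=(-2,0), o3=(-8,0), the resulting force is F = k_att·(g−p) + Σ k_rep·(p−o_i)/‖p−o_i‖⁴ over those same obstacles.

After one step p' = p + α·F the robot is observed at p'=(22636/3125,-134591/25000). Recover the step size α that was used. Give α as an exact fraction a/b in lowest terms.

α = 1/20

F_att = 5/4·(g−p) = 5/4·(-12,-6) = (-15.0000,-7.5000)
o1: d²=25 ≤ ρ²=28; F_rep = 27·(-3,-4)/25² = (-0.1296,-0.1728)
o2: d²=125 > ρ²=28 → inactive
o3: d²=281 > ρ²=28 → inactive
F = F_att + ΣF_rep = (-15.1296,-7.6728)
Δp = p'−p = (-0.7565,-0.3836); α = Δx/Fx = (-2364/3125) / (-9456/625) = 1/20
check: Δy/Fy = (-9591/25000) / (-9591/1250) = 1/20 ✓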